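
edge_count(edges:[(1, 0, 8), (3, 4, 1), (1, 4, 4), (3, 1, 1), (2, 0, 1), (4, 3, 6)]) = 6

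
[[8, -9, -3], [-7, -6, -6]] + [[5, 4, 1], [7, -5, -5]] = [[13, -5, -2], [0, -11, -11]]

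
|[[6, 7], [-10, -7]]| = 28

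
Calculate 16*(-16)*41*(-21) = 220416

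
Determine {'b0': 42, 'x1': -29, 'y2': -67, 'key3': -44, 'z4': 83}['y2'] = -67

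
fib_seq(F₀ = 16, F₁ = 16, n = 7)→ [16, 16, 32, 48, 80, 128, 208]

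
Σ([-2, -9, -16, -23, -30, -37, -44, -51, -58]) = -270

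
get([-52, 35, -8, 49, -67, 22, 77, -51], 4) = -67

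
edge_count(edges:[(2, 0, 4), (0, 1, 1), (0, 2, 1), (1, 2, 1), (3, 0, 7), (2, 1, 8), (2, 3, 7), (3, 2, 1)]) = 8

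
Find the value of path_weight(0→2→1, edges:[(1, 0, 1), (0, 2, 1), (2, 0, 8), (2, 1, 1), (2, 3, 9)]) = 2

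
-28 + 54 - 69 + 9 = -34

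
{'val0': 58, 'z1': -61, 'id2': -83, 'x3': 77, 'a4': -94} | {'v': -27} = {'val0': 58, 'z1': -61, 'id2': -83, 'x3': 77, 'a4': -94, 'v': -27}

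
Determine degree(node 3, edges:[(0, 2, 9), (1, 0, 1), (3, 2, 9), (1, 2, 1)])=1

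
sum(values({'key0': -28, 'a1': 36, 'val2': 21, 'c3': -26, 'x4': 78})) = 81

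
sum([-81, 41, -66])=(-81) + 41 + (-66)
= -106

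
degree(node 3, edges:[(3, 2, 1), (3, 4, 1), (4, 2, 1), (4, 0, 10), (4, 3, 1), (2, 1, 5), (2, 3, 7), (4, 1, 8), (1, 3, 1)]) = incident: (3,2), (3,4), (4,3), (2,3), (1,3)
= 5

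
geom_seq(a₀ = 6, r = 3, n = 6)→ a_0 = 6*3^0 = 6
a_1 = 6*3^1 = 18
a_2 = 6*3^2 = 54
...
= [6, 18, 54, 162, 486, 1458]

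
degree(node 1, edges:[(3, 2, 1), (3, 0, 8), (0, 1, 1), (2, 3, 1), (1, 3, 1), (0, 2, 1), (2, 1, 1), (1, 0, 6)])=4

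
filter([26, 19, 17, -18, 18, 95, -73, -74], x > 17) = keep x where x > 17: 26✓, 19✓, 17✗, -18✗, 18✓, 95✓, -73✗, -74✗
= [26, 19, 18, 95]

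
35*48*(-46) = -77280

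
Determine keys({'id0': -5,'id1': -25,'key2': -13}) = ['id0', 'id1', 'key2']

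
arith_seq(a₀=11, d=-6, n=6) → a_0 = 11 + 0*-6 = 11
a_1 = 11 + 1*-6 = 5
a_2 = 11 + 2*-6 = -1
...
= [11, 5, -1, -7, -13, -19]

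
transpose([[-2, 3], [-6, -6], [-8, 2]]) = [[-2, -6, -8], [3, -6, 2]]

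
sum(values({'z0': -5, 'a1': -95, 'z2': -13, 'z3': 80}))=-33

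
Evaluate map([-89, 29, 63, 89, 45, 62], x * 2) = -89*2=-178, 29*2=58, 63*2=126, 89*2=178, 45*2=90, 62*2=124
= [-178, 58, 126, 178, 90, 124]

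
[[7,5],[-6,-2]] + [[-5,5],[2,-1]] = [[2, 10], [-4, -3]]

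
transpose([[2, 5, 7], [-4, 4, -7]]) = [[2, -4], [5, 4], [7, -7]]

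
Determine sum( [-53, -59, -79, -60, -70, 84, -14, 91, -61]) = -221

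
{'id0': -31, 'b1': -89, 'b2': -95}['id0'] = -31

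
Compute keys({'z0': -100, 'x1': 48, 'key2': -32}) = ['z0', 'x1', 'key2']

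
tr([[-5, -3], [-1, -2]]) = diagonal: (-5) + (-2)
= -7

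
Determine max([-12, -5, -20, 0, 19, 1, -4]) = 19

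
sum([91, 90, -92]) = 91 + 90 + (-92)
= 89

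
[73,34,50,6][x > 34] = [73, 50]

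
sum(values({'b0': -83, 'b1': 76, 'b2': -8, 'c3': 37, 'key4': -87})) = (-83) + 76 + (-8) + 37 + (-87)
= -65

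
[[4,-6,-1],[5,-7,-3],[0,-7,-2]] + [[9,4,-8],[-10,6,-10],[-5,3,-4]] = [[13, -2, -9], [-5, -1, -13], [-5, -4, -6]]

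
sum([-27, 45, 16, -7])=27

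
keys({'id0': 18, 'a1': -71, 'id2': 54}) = ['id0', 'a1', 'id2']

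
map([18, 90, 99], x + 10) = 18+10=28, 90+10=100, 99+10=109
= [28, 100, 109]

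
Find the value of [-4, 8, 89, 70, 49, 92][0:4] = [-4, 8, 89, 70]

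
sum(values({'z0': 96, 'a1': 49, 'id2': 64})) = 209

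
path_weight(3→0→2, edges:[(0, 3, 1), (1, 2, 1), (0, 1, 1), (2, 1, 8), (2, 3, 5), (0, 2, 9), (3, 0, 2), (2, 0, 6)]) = w(3→0)=2 + w(0→2)=9
= 11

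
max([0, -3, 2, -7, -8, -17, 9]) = 9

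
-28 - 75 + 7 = -96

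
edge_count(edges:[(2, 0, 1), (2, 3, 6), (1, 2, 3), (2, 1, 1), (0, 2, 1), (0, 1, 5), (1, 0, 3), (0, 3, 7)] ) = 8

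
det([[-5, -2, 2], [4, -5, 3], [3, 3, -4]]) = -51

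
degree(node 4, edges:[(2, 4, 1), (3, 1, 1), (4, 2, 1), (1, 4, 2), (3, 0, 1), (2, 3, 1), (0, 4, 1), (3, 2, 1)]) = 4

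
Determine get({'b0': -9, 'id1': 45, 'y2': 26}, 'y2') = 26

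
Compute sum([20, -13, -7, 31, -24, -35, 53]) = 25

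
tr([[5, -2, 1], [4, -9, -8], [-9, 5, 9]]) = diagonal: 5 + (-9) + 9
= 5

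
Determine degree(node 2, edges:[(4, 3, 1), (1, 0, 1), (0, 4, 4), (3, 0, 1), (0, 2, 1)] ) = incident: (0,2)
= 1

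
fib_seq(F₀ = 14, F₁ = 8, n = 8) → F_2 = F_1 + F_0 = 22
F_3 = F_2 + F_1 = 30
F_4 = F_3 + F_2 = 52
...
= [14, 8, 22, 30, 52, 82, 134, 216]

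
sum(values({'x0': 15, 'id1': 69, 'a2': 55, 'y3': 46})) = 185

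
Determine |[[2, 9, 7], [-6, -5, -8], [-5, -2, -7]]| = (1)*(2)*det([[-5, -8], [-2, -7]]) + (-1)*(9)*det([[-6, -8], [-5, -7]]) + (1)*(7)*det([[-6, -5], [-5, -2]])
= 38 + -18 + -91
= -71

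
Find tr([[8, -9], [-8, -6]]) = 2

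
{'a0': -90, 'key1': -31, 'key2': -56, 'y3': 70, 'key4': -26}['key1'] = -31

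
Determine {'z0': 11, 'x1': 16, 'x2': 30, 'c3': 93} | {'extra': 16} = {'z0': 11, 'x1': 16, 'x2': 30, 'c3': 93, 'extra': 16}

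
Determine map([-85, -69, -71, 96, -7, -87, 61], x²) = (-85)²=7225, (-69)²=4761, (-71)²=5041, (96)²=9216, (-7)²=49, (-87)²=7569, (61)²=3721
= [7225, 4761, 5041, 9216, 49, 7569, 3721]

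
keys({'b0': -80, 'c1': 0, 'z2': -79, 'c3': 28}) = ['b0', 'c1', 'z2', 'c3']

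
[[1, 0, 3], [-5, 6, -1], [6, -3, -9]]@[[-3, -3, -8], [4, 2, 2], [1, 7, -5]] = [[0, 18, -23], [38, 20, 57], [-39, -87, -9]]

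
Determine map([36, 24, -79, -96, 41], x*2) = [72, 48, -158, -192, 82]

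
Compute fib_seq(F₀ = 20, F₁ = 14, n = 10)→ [20, 14, 34, 48, 82, 130, 212, 342, 554, 896]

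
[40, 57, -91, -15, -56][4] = -56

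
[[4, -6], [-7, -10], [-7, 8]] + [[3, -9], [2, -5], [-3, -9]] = [[7, -15], [-5, -15], [-10, -1]]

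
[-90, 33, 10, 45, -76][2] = 10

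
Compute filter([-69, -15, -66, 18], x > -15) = [18]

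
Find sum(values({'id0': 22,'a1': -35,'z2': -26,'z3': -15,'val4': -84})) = -138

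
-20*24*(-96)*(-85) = -3916800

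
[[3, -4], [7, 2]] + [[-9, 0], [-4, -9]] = [[-6, -4], [3, -7]]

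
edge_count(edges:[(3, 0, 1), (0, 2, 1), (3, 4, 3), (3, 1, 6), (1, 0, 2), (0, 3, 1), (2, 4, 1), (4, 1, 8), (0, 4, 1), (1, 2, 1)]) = 10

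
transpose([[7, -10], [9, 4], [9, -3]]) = [[7, 9, 9], [-10, 4, -3]]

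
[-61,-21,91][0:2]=[-61, -21]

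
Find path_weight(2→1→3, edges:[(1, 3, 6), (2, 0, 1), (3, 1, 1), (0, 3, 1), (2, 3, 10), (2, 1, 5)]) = 11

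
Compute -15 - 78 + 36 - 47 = -104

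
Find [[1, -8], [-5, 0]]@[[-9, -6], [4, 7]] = [[-41, -62], [45, 30]]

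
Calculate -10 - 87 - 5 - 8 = -110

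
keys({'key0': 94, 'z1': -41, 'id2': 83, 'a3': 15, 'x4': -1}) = ['key0', 'z1', 'id2', 'a3', 'x4']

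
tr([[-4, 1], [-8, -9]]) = -13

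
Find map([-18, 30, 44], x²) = (-18)²=324, (30)²=900, (44)²=1936
= [324, 900, 1936]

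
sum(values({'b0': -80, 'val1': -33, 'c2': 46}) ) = (-80) + (-33) + 46
= -67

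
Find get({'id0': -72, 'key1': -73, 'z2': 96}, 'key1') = -73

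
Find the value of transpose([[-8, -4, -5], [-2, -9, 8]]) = [[-8, -2], [-4, -9], [-5, 8]]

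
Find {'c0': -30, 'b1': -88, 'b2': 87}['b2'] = 87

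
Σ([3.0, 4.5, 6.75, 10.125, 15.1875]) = 39.5625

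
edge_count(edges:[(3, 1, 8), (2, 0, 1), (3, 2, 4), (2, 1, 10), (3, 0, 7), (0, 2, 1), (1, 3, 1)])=7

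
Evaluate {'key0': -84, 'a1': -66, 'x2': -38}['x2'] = -38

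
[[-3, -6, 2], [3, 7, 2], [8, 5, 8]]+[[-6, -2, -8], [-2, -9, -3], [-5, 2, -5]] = [[-9, -8, -6], [1, -2, -1], [3, 7, 3]]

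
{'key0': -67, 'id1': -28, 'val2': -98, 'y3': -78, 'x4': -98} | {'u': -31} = {'key0': -67, 'id1': -28, 'val2': -98, 'y3': -78, 'x4': -98, 'u': -31}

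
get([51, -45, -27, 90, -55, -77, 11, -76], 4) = -55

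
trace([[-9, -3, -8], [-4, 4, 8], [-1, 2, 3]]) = -2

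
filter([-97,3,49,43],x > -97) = keep x where x > -97: -97✗, 3✓, 49✓, 43✓
= [3, 49, 43]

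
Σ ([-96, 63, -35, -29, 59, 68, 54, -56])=(-96) + 63 + (-35) + (-29) + 59 + 68 + 54 + (-56)
= 28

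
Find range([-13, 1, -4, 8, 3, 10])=23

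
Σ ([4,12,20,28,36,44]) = 144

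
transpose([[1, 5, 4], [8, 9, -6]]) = [[1, 8], [5, 9], [4, -6]]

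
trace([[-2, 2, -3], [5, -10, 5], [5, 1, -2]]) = diagonal: (-2) + (-10) + (-2)
= -14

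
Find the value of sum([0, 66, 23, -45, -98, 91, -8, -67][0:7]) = slice → [0, 66, 23, -45, -98, 91, -8]
0 + 66 + 23 + (-45) + (-98) + 91 + (-8)
= 29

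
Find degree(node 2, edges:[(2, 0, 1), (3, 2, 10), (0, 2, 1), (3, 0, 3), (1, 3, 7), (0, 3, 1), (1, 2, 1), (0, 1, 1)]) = 4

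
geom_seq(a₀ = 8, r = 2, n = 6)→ [8, 16, 32, 64, 128, 256]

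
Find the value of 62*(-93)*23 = -132618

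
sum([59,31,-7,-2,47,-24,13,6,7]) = 59 + 31 + (-7) + (-2) + 47 + (-24) + 13 + 6 + 7
= 130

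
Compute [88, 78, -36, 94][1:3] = [78, -36]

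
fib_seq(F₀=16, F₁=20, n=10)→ F_2 = F_1 + F_0 = 36
F_3 = F_2 + F_1 = 56
F_4 = F_3 + F_2 = 92
...
= [16, 20, 36, 56, 92, 148, 240, 388, 628, 1016]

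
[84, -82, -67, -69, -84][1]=-82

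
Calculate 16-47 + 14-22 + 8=-31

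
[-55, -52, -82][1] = -52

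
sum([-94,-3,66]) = -31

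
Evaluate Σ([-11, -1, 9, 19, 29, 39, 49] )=(-11) + (-1) + 9 + 19 + 29 + 39 + 49
= 133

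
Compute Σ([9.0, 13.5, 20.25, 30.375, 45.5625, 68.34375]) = 9.0 + 13.5 + 20.25 + 30.375 + 45.5625 + 68.34375
= 187.03125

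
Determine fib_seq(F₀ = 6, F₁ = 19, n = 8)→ F_2 = F_1 + F_0 = 25
F_3 = F_2 + F_1 = 44
F_4 = F_3 + F_2 = 69
...
= [6, 19, 25, 44, 69, 113, 182, 295]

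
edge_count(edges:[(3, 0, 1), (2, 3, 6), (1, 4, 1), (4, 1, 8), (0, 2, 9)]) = 5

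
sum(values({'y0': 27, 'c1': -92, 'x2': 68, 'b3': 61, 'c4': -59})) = 27 + (-92) + 68 + 61 + (-59)
= 5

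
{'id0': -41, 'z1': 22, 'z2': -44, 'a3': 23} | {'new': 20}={'id0': -41, 'z1': 22, 'z2': -44, 'a3': 23, 'new': 20}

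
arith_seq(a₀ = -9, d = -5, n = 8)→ a_0 = -9 + 0*-5 = -9
a_1 = -9 + 1*-5 = -14
a_2 = -9 + 2*-5 = -19
...
= [-9, -14, -19, -24, -29, -34, -39, -44]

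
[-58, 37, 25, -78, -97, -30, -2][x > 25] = [37]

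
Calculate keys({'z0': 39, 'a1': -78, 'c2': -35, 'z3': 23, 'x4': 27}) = ['z0', 'a1', 'c2', 'z3', 'x4']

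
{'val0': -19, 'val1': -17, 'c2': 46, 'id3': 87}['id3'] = 87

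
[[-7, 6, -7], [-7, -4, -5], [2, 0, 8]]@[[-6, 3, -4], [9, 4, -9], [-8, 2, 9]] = C[0][0] = (-7)*(-6) + (6)*(9) + (-7)*(-8) = 152
C[0][1] = (-7)*(3) + (6)*(4) + (-7)*(2) = -11
C[0][2] = (-7)*(-4) + (6)*(-9) + (-7)*(9) = -89
C[1][0] = (-7)*(-6) + (-4)*(9) + (-5)*(-8) = 46
C[1][1] = (-7)*(3) + (-4)*(4) + (-5)*(2) = -47
C[1][2] = (-7)*(-4) + (-4)*(-9) + (-5)*(9) = 19
... (3 more cells)
= [[152, -11, -89], [46, -47, 19], [-76, 22, 64]]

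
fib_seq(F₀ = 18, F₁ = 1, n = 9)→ F_2 = F_1 + F_0 = 19
F_3 = F_2 + F_1 = 20
F_4 = F_3 + F_2 = 39
...
= [18, 1, 19, 20, 39, 59, 98, 157, 255]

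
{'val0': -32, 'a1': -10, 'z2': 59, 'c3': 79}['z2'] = 59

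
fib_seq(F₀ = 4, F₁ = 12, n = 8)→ F_2 = F_1 + F_0 = 16
F_3 = F_2 + F_1 = 28
F_4 = F_3 + F_2 = 44
...
= [4, 12, 16, 28, 44, 72, 116, 188]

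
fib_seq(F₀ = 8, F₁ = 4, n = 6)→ F_2 = F_1 + F_0 = 12
F_3 = F_2 + F_1 = 16
F_4 = F_3 + F_2 = 28
...
= [8, 4, 12, 16, 28, 44]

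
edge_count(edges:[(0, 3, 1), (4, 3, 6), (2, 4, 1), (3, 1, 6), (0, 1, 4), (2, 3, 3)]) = 6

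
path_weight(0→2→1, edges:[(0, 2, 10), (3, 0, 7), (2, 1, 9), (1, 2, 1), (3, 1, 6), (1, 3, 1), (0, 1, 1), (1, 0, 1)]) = w(0→2)=10 + w(2→1)=9
= 19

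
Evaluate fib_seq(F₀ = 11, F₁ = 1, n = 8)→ F_2 = F_1 + F_0 = 12
F_3 = F_2 + F_1 = 13
F_4 = F_3 + F_2 = 25
...
= [11, 1, 12, 13, 25, 38, 63, 101]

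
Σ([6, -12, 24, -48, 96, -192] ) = -126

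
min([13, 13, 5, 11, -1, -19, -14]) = -19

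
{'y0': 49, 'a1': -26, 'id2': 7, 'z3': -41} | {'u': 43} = {'y0': 49, 'a1': -26, 'id2': 7, 'z3': -41, 'u': 43}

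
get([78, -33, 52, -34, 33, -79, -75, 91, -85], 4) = 33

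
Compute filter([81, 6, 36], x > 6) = [81, 36]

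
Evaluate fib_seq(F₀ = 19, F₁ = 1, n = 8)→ F_2 = F_1 + F_0 = 20
F_3 = F_2 + F_1 = 21
F_4 = F_3 + F_2 = 41
...
= [19, 1, 20, 21, 41, 62, 103, 165]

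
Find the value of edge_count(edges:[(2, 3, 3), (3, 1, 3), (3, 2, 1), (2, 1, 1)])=4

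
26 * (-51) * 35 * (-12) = 556920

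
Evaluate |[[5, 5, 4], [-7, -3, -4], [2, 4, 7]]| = 92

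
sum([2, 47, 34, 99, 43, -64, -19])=142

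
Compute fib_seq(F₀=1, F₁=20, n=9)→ [1, 20, 21, 41, 62, 103, 165, 268, 433]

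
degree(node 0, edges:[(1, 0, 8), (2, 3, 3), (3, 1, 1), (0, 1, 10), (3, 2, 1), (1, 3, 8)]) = 2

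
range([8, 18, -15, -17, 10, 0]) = 35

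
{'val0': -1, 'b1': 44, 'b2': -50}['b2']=-50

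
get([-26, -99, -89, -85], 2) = -89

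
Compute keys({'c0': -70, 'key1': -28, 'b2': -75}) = ['c0', 'key1', 'b2']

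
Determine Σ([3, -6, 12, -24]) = 3 + -6 + 12 + -24
= -15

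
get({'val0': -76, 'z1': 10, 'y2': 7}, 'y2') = 7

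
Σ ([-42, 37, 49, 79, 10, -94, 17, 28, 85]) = 169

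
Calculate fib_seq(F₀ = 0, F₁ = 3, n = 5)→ F_2 = F_1 + F_0 = 3
F_3 = F_2 + F_1 = 6
F_4 = F_3 + F_2 = 9
= [0, 3, 3, 6, 9]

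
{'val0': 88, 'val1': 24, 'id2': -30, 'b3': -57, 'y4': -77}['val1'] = 24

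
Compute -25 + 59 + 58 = 92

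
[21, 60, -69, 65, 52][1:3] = [60, -69]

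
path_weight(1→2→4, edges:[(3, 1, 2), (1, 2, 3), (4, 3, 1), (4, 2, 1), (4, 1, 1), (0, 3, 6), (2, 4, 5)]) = 8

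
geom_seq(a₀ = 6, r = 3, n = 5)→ [6, 18, 54, 162, 486]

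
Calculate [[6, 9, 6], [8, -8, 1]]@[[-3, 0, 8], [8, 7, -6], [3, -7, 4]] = C[0][0] = (6)*(-3) + (9)*(8) + (6)*(3) = 72
C[0][1] = (6)*(0) + (9)*(7) + (6)*(-7) = 21
C[0][2] = (6)*(8) + (9)*(-6) + (6)*(4) = 18
C[1][0] = (8)*(-3) + (-8)*(8) + (1)*(3) = -85
C[1][1] = (8)*(0) + (-8)*(7) + (1)*(-7) = -63
C[1][2] = (8)*(8) + (-8)*(-6) + (1)*(4) = 116
= [[72, 21, 18], [-85, -63, 116]]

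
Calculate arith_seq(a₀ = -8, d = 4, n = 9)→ [-8, -4, 0, 4, 8, 12, 16, 20, 24]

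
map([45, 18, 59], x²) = (45)²=2025, (18)²=324, (59)²=3481
= [2025, 324, 3481]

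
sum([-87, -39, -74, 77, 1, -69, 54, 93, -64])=-108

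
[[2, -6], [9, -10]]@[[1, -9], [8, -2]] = C[0][0] = (2)*(1) + (-6)*(8) = -46
C[0][1] = (2)*(-9) + (-6)*(-2) = -6
C[1][0] = (9)*(1) + (-10)*(8) = -71
C[1][1] = (9)*(-9) + (-10)*(-2) = -61
= [[-46, -6], [-71, -61]]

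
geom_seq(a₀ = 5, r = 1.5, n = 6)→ a_0 = 5*1.5^0 = 5.0
a_1 = 5*1.5^1 = 7.5
a_2 = 5*1.5^2 = 11.25
...
= [5.0, 7.5, 11.25, 16.875, 25.3125, 37.96875]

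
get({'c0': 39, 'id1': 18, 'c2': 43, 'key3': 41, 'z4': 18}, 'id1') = 18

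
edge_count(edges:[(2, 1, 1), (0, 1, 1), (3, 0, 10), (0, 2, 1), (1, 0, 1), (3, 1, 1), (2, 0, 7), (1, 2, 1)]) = 8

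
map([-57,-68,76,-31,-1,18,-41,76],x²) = [3249, 4624, 5776, 961, 1, 324, 1681, 5776]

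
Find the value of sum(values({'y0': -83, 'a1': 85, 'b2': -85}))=-83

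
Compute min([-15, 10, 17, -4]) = -15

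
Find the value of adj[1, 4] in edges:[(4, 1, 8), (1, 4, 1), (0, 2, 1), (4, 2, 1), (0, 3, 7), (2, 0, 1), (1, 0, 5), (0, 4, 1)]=1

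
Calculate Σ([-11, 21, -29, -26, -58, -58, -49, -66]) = -276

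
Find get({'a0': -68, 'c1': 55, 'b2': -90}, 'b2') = -90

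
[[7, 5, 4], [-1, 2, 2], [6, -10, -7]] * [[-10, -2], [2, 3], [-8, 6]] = C[0][0] = (7)*(-10) + (5)*(2) + (4)*(-8) = -92
C[0][1] = (7)*(-2) + (5)*(3) + (4)*(6) = 25
C[1][0] = (-1)*(-10) + (2)*(2) + (2)*(-8) = -2
C[1][1] = (-1)*(-2) + (2)*(3) + (2)*(6) = 20
C[2][0] = (6)*(-10) + (-10)*(2) + (-7)*(-8) = -24
C[2][1] = (6)*(-2) + (-10)*(3) + (-7)*(6) = -84
= [[-92, 25], [-2, 20], [-24, -84]]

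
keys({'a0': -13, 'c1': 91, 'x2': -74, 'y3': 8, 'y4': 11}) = ['a0', 'c1', 'x2', 'y3', 'y4']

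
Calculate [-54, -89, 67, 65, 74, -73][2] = 67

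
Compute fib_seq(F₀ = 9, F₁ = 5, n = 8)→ [9, 5, 14, 19, 33, 52, 85, 137]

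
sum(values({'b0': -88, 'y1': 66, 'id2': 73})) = (-88) + 66 + 73
= 51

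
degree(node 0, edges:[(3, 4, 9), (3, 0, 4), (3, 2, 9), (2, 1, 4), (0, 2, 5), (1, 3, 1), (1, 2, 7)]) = incident: (3,0), (0,2)
= 2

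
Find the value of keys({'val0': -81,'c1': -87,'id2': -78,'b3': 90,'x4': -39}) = ['val0', 'c1', 'id2', 'b3', 'x4']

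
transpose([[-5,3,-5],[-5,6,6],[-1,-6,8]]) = [[-5, -5, -1], [3, 6, -6], [-5, 6, 8]]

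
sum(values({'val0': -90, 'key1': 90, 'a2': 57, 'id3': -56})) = 1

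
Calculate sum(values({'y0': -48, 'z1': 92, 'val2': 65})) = (-48) + 92 + 65
= 109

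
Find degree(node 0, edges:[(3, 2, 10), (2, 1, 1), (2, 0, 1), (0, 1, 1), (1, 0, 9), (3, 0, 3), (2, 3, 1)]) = incident: (2,0), (0,1), (1,0), (3,0)
= 4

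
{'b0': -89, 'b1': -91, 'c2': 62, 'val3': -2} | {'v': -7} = {'b0': -89, 'b1': -91, 'c2': 62, 'val3': -2, 'v': -7}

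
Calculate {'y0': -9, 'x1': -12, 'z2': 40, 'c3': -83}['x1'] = -12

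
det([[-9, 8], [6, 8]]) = (-9)*(8) - (8)*(6)
= -120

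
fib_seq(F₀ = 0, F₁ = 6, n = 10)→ [0, 6, 6, 12, 18, 30, 48, 78, 126, 204]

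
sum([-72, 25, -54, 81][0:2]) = slice → [-72, 25]
(-72) + 25
= -47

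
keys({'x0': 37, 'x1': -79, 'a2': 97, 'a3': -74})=['x0', 'x1', 'a2', 'a3']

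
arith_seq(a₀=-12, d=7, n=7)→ [-12, -5, 2, 9, 16, 23, 30]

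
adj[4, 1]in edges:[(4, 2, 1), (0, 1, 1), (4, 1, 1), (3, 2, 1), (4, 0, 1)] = 1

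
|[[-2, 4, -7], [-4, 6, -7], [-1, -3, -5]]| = (1)*(-2)*det([[6, -7], [-3, -5]]) + (-1)*(4)*det([[-4, -7], [-1, -5]]) + (1)*(-7)*det([[-4, 6], [-1, -3]])
= 102 + -52 + -126
= -76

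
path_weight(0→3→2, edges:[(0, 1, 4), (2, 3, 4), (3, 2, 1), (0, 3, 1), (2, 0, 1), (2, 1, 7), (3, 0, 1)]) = 2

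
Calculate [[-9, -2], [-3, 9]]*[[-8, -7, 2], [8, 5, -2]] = [[56, 53, -14], [96, 66, -24]]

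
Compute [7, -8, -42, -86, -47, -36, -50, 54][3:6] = [-86, -47, -36]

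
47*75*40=141000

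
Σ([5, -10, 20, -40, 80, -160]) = 5 + -10 + 20 + -40 + 80 + -160
= -105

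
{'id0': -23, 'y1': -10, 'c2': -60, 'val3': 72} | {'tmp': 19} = {'id0': -23, 'y1': -10, 'c2': -60, 'val3': 72, 'tmp': 19}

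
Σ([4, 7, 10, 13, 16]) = 4 + 7 + 10 + 13 + 16
= 50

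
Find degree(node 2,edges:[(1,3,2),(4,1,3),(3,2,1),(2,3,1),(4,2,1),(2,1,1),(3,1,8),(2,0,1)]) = incident: (3,2), (2,3), (4,2), (2,1), (2,0)
= 5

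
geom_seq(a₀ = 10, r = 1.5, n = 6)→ [10.0, 15.0, 22.5, 33.75, 50.625, 75.9375]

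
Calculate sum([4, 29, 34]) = 67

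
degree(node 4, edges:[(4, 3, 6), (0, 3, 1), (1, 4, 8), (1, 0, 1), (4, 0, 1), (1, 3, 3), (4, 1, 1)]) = incident: (4,3), (1,4), (4,0), (4,1)
= 4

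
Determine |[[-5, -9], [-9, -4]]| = -61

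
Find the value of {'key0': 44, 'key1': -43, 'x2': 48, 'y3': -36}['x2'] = 48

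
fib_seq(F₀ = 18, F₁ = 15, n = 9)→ [18, 15, 33, 48, 81, 129, 210, 339, 549]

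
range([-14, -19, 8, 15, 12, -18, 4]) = 34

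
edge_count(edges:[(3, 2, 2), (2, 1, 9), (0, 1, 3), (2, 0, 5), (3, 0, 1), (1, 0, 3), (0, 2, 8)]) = 7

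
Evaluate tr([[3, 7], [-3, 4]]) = diagonal: 3 + 4
= 7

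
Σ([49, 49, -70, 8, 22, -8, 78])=49 + 49 + (-70) + 8 + 22 + (-8) + 78
= 128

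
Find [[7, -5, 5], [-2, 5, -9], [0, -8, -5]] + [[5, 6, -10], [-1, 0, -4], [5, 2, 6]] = [[12, 1, -5], [-3, 5, -13], [5, -6, 1]]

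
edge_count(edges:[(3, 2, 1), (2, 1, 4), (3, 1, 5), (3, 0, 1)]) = 4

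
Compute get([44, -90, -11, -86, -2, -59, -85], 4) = -2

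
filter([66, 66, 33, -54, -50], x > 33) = [66, 66]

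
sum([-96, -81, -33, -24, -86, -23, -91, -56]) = -490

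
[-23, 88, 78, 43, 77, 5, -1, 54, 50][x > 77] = keep x where x > 77: -23✗, 88✓, 78✓, 43✗, 77✗, 5✗, -1✗, 54✗, 50✗
= [88, 78]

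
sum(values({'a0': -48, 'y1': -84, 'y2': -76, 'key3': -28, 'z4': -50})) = -286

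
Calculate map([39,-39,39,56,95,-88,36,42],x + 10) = 39+10=49, -39+10=-29, 39+10=49, 56+10=66, 95+10=105, -88+10=-78, 36+10=46, 42+10=52
= [49, -29, 49, 66, 105, -78, 46, 52]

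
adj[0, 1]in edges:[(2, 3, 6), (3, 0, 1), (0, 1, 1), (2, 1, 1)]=1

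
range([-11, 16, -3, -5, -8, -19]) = 35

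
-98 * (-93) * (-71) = -647094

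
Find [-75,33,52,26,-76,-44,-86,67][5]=-44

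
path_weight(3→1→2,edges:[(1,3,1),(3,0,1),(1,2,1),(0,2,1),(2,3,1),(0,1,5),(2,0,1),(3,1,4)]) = 5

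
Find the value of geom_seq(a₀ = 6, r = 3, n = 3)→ a_0 = 6*3^0 = 6
a_1 = 6*3^1 = 18
a_2 = 6*3^2 = 54
= [6, 18, 54]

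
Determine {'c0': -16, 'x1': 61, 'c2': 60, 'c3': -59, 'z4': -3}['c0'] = -16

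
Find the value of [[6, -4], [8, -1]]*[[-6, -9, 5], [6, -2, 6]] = [[-60, -46, 6], [-54, -70, 34]]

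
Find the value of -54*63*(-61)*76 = 15771672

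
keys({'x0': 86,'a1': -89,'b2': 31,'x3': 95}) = ['x0', 'a1', 'b2', 'x3']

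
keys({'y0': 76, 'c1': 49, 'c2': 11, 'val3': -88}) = ['y0', 'c1', 'c2', 'val3']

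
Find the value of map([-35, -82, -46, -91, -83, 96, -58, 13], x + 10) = -35+10=-25, -82+10=-72, -46+10=-36, -91+10=-81, -83+10=-73, 96+10=106, -58+10=-48, 13+10=23
= [-25, -72, -36, -81, -73, 106, -48, 23]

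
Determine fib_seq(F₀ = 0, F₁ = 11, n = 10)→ F_2 = F_1 + F_0 = 11
F_3 = F_2 + F_1 = 22
F_4 = F_3 + F_2 = 33
...
= [0, 11, 11, 22, 33, 55, 88, 143, 231, 374]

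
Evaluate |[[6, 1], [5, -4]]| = -29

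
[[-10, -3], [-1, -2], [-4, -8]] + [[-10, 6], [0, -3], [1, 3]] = [[-20, 3], [-1, -5], [-3, -5]]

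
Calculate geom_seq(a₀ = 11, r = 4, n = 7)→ a_0 = 11*4^0 = 11
a_1 = 11*4^1 = 44
a_2 = 11*4^2 = 176
...
= [11, 44, 176, 704, 2816, 11264, 45056]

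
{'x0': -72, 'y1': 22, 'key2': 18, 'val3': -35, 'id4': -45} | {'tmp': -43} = {'x0': -72, 'y1': 22, 'key2': 18, 'val3': -35, 'id4': -45, 'tmp': -43}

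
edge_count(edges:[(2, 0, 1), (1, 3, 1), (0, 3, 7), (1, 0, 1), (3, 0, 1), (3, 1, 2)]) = 6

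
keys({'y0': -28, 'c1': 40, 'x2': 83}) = ['y0', 'c1', 'x2']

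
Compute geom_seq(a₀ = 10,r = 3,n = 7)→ [10, 30, 90, 270, 810, 2430, 7290]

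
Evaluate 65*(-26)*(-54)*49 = 4471740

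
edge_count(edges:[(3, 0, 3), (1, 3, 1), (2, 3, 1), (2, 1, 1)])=4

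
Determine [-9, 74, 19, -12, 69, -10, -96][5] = -10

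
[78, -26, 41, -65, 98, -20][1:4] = [-26, 41, -65]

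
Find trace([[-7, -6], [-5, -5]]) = -12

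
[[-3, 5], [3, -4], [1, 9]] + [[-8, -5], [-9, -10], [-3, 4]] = [[-11, 0], [-6, -14], [-2, 13]]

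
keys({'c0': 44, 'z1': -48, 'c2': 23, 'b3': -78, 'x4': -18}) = ['c0', 'z1', 'c2', 'b3', 'x4']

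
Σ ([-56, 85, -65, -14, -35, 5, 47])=-33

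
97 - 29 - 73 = -5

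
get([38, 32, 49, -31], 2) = 49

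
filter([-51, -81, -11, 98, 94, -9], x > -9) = keep x where x > -9: -51✗, -81✗, -11✗, 98✓, 94✓, -9✗
= [98, 94]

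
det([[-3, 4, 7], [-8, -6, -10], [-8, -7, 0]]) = 586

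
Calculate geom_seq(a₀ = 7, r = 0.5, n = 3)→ a_0 = 7*0.5^0 = 7.0
a_1 = 7*0.5^1 = 3.5
a_2 = 7*0.5^2 = 1.75
= [7.0, 3.5, 1.75]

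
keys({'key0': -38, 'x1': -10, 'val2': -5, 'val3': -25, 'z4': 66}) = ['key0', 'x1', 'val2', 'val3', 'z4']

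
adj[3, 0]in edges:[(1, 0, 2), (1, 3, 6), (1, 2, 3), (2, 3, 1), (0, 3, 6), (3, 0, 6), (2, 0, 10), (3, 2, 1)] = 6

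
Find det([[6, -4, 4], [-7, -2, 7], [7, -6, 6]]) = (1)*(6)*det([[-2, 7], [-6, 6]]) + (-1)*(-4)*det([[-7, 7], [7, 6]]) + (1)*(4)*det([[-7, -2], [7, -6]])
= 180 + -364 + 224
= 40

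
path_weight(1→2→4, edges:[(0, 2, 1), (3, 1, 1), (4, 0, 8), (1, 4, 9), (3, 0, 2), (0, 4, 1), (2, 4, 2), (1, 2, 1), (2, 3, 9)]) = w(1→2)=1 + w(2→4)=2
= 3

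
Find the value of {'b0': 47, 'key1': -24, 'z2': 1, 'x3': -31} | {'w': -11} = {'b0': 47, 'key1': -24, 'z2': 1, 'x3': -31, 'w': -11}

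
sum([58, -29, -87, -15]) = -73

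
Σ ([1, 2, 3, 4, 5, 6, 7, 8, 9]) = 45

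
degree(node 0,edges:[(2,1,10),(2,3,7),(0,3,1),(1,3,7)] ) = 1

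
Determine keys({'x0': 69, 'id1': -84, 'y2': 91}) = ['x0', 'id1', 'y2']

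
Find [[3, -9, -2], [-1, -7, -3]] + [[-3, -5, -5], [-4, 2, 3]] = [[0, -14, -7], [-5, -5, 0]]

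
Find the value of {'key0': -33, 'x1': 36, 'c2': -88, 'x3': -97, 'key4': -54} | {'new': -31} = {'key0': -33, 'x1': 36, 'c2': -88, 'x3': -97, 'key4': -54, 'new': -31}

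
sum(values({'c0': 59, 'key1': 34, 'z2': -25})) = 68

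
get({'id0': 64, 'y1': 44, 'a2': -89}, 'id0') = 64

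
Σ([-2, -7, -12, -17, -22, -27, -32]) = (-2) + (-7) + (-12) + (-17) + (-22) + (-27) + (-32)
= -119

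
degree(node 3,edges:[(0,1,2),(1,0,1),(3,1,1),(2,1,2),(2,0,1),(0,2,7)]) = incident: (3,1)
= 1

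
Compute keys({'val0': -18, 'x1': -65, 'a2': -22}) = ['val0', 'x1', 'a2']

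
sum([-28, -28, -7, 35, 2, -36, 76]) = 14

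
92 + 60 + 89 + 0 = 241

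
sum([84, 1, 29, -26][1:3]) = 30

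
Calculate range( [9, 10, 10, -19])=29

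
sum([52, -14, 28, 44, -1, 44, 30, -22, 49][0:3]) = slice → [52, -14, 28]
52 + (-14) + 28
= 66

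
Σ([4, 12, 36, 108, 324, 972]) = 4 + 12 + 36 + 108 + 324 + 972
= 1456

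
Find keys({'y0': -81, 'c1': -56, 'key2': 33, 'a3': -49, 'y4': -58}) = ['y0', 'c1', 'key2', 'a3', 'y4']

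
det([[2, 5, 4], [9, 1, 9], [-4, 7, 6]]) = (1)*(2)*det([[1, 9], [7, 6]]) + (-1)*(5)*det([[9, 9], [-4, 6]]) + (1)*(4)*det([[9, 1], [-4, 7]])
= -114 + -450 + 268
= -296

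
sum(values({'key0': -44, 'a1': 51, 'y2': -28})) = -21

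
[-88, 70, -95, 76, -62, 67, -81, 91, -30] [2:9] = [-95, 76, -62, 67, -81, 91, -30]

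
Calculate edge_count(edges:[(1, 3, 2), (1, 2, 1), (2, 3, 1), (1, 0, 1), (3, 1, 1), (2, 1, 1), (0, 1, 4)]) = 7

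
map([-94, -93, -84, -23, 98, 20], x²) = (-94)²=8836, (-93)²=8649, (-84)²=7056, (-23)²=529, (98)²=9604, (20)²=400
= [8836, 8649, 7056, 529, 9604, 400]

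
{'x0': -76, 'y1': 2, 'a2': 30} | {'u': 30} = {'x0': -76, 'y1': 2, 'a2': 30, 'u': 30}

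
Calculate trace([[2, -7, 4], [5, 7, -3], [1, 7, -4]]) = 5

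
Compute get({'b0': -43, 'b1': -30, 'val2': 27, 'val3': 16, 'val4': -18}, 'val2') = 27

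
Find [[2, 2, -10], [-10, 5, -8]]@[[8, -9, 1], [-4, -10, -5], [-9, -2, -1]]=C[0][0] = (2)*(8) + (2)*(-4) + (-10)*(-9) = 98
C[0][1] = (2)*(-9) + (2)*(-10) + (-10)*(-2) = -18
C[0][2] = (2)*(1) + (2)*(-5) + (-10)*(-1) = 2
C[1][0] = (-10)*(8) + (5)*(-4) + (-8)*(-9) = -28
C[1][1] = (-10)*(-9) + (5)*(-10) + (-8)*(-2) = 56
C[1][2] = (-10)*(1) + (5)*(-5) + (-8)*(-1) = -27
= [[98, -18, 2], [-28, 56, -27]]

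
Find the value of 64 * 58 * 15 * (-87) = -4844160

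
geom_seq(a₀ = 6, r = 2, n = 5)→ a_0 = 6*2^0 = 6
a_1 = 6*2^1 = 12
a_2 = 6*2^2 = 24
...
= [6, 12, 24, 48, 96]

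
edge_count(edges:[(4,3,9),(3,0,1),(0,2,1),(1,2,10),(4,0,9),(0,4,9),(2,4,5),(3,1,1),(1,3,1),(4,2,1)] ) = 10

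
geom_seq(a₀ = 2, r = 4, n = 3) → a_0 = 2*4^0 = 2
a_1 = 2*4^1 = 8
a_2 = 2*4^2 = 32
= [2, 8, 32]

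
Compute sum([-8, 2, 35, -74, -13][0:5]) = -58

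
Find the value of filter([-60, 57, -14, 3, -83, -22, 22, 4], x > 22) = [57]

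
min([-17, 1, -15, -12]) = -17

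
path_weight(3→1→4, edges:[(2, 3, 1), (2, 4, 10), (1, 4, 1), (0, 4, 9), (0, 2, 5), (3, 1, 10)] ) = w(3→1)=10 + w(1→4)=1
= 11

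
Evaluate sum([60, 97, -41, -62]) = 60 + 97 + (-41) + (-62)
= 54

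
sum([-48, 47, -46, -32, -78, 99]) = -58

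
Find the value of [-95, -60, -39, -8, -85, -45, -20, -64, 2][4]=-85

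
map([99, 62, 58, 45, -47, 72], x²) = [9801, 3844, 3364, 2025, 2209, 5184]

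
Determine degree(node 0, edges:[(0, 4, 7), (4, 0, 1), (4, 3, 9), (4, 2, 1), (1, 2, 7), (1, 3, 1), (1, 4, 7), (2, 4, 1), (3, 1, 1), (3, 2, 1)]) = incident: (0,4), (4,0)
= 2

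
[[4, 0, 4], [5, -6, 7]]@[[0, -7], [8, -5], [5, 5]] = [[20, -8], [-13, 30]]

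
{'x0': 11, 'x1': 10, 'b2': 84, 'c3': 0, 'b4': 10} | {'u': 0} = {'x0': 11, 'x1': 10, 'b2': 84, 'c3': 0, 'b4': 10, 'u': 0}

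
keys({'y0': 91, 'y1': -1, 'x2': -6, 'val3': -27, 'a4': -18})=['y0', 'y1', 'x2', 'val3', 'a4']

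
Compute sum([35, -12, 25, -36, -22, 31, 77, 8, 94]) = 200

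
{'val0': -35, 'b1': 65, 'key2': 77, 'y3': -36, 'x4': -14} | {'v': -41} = {'val0': -35, 'b1': 65, 'key2': 77, 'y3': -36, 'x4': -14, 'v': -41}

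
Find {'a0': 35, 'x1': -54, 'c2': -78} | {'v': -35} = {'a0': 35, 'x1': -54, 'c2': -78, 'v': -35}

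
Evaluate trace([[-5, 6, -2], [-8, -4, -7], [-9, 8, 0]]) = diagonal: (-5) + (-4) + 0
= -9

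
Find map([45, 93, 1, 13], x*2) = 45*2=90, 93*2=186, 1*2=2, 13*2=26
= [90, 186, 2, 26]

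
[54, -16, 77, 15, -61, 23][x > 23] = keep x where x > 23: 54✓, -16✗, 77✓, 15✗, -61✗, 23✗
= [54, 77]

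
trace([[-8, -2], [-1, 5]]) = diagonal: (-8) + 5
= -3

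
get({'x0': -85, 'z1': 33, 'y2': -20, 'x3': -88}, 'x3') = -88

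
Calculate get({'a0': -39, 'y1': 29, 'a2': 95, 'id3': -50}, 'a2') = 95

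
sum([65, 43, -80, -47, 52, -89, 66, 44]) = 54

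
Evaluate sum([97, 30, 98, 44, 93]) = 97 + 30 + 98 + 44 + 93
= 362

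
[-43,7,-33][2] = -33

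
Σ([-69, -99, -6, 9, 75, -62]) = -152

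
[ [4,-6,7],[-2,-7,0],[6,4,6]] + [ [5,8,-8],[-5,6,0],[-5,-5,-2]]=[[9, 2, -1], [-7, -1, 0], [1, -1, 4]]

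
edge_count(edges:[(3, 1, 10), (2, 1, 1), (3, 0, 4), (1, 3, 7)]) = 4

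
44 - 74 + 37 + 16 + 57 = 80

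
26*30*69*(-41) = -2206620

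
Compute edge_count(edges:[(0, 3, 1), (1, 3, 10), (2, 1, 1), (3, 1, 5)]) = 4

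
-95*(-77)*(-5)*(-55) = 2011625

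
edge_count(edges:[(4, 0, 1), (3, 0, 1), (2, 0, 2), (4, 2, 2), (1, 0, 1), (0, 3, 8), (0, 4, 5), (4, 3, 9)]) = 8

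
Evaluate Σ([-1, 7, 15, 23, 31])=75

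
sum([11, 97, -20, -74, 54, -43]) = 25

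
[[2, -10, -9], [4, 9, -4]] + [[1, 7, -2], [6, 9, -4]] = [[3, -3, -11], [10, 18, -8]]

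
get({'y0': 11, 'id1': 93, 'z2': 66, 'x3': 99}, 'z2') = 66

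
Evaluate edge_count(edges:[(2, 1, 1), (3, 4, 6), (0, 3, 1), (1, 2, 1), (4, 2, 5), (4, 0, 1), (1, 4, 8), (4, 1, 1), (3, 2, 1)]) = 9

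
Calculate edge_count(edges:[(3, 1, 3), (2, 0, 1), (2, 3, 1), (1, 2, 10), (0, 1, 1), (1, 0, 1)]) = 6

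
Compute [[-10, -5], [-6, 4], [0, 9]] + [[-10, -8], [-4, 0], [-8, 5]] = [[-20, -13], [-10, 4], [-8, 14]]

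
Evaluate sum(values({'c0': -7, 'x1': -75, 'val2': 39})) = (-7) + (-75) + 39
= -43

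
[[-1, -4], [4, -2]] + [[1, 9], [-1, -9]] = [[0, 5], [3, -11]]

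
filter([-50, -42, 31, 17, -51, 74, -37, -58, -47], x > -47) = [-42, 31, 17, 74, -37]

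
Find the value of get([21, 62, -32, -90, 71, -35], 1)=62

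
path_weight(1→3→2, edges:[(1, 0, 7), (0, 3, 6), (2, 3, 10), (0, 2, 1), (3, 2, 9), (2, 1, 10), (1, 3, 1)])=w(1→3)=1 + w(3→2)=9
= 10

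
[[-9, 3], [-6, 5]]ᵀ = [[-9, -6], [3, 5]]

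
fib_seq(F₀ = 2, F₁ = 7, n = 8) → F_2 = F_1 + F_0 = 9
F_3 = F_2 + F_1 = 16
F_4 = F_3 + F_2 = 25
...
= [2, 7, 9, 16, 25, 41, 66, 107]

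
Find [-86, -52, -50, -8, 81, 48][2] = -50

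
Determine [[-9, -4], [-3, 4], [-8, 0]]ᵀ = [[-9, -3, -8], [-4, 4, 0]]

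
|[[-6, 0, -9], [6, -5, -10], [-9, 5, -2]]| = -225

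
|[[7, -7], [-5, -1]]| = -42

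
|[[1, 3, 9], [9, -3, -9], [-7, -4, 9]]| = (1)*(1)*det([[-3, -9], [-4, 9]]) + (-1)*(3)*det([[9, -9], [-7, 9]]) + (1)*(9)*det([[9, -3], [-7, -4]])
= -63 + -54 + -513
= -630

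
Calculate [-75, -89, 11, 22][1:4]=[-89, 11, 22]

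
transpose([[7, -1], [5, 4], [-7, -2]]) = [[7, 5, -7], [-1, 4, -2]]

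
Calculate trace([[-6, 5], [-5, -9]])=diagonal: (-6) + (-9)
= -15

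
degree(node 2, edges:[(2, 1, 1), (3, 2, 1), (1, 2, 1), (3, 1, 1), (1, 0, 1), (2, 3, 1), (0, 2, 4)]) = 5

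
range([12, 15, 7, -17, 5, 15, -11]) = 32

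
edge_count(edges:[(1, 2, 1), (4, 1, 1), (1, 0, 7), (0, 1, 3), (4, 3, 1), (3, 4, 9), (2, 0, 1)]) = 7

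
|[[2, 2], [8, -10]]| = -36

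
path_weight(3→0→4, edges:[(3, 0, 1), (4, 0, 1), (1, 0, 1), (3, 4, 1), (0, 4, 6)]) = 7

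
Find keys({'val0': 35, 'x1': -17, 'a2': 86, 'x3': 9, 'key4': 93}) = ['val0', 'x1', 'a2', 'x3', 'key4']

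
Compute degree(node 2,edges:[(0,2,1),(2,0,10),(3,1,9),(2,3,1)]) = 3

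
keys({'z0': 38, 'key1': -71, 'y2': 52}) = ['z0', 'key1', 'y2']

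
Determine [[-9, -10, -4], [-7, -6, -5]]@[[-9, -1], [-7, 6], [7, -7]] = [[123, -23], [70, 6]]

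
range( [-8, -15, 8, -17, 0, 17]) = 34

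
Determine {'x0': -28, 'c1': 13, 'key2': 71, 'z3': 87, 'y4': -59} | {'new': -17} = {'x0': -28, 'c1': 13, 'key2': 71, 'z3': 87, 'y4': -59, 'new': -17}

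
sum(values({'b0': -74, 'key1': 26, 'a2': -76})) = -124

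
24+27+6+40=97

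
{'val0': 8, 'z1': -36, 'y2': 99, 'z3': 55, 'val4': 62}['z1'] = -36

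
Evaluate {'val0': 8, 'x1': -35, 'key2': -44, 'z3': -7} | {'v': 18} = {'val0': 8, 'x1': -35, 'key2': -44, 'z3': -7, 'v': 18}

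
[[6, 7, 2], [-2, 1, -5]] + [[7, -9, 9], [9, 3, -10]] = [[13, -2, 11], [7, 4, -15]]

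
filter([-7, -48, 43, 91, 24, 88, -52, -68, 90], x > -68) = keep x where x > -68: -7✓, -48✓, 43✓, 91✓, 24✓, 88✓, -52✓, -68✗, 90✓
= [-7, -48, 43, 91, 24, 88, -52, 90]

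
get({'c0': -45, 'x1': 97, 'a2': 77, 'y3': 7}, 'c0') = -45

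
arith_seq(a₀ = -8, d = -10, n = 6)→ a_0 = -8 + 0*-10 = -8
a_1 = -8 + 1*-10 = -18
a_2 = -8 + 2*-10 = -28
...
= [-8, -18, -28, -38, -48, -58]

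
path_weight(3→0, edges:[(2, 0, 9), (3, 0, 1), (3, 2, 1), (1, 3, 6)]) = w(3→0)=1
= 1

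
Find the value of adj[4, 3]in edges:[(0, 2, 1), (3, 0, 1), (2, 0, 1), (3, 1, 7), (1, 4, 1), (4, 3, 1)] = 1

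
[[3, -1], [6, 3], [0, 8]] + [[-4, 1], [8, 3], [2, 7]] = [[-1, 0], [14, 6], [2, 15]]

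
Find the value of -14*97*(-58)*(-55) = -4332020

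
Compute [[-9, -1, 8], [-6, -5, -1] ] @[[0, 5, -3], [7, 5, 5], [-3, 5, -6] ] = [[-31, -10, -26], [-32, -60, -1]]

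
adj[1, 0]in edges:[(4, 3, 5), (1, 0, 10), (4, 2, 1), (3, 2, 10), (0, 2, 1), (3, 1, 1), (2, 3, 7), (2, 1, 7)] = 10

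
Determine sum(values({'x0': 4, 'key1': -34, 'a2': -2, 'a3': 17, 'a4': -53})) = 4 + (-34) + (-2) + 17 + (-53)
= -68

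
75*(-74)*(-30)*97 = 16150500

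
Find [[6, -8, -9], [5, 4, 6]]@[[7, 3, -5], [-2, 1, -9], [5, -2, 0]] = [[13, 28, 42], [57, 7, -61]]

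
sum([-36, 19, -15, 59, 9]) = 36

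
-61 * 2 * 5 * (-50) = 30500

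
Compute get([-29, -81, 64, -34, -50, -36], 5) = -36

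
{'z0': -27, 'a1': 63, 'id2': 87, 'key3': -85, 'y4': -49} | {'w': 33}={'z0': -27, 'a1': 63, 'id2': 87, 'key3': -85, 'y4': -49, 'w': 33}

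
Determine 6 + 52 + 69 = 127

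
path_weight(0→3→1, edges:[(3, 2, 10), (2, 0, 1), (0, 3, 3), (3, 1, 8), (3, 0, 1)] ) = 11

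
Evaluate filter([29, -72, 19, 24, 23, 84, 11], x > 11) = keep x where x > 11: 29✓, -72✗, 19✓, 24✓, 23✓, 84✓, 11✗
= [29, 19, 24, 23, 84]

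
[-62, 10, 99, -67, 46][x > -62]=[10, 99, 46]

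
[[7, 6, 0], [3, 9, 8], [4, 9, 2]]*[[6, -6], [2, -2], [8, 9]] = [[54, -54], [100, 36], [58, -24]]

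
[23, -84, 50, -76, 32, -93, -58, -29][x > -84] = [23, 50, -76, 32, -58, -29]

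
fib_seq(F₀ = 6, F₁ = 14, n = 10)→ F_2 = F_1 + F_0 = 20
F_3 = F_2 + F_1 = 34
F_4 = F_3 + F_2 = 54
...
= [6, 14, 20, 34, 54, 88, 142, 230, 372, 602]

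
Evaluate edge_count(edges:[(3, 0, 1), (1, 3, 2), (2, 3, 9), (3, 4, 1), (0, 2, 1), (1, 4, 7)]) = 6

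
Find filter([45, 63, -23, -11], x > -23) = keep x where x > -23: 45✓, 63✓, -23✗, -11✓
= [45, 63, -11]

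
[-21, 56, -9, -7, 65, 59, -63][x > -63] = keep x where x > -63: -21✓, 56✓, -9✓, -7✓, 65✓, 59✓, -63✗
= [-21, 56, -9, -7, 65, 59]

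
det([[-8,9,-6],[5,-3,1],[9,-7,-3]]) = (1)*(-8)*det([[-3, 1], [-7, -3]]) + (-1)*(9)*det([[5, 1], [9, -3]]) + (1)*(-6)*det([[5, -3], [9, -7]])
= -128 + 216 + 48
= 136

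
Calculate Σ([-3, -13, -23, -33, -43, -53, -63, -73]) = -304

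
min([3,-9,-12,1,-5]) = -12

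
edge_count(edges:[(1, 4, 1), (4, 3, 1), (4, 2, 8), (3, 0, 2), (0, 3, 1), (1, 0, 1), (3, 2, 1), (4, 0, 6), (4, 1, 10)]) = 9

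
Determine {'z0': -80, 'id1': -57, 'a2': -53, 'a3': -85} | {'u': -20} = {'z0': -80, 'id1': -57, 'a2': -53, 'a3': -85, 'u': -20}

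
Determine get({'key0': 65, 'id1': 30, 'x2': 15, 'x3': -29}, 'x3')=-29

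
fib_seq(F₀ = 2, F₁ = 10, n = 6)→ F_2 = F_1 + F_0 = 12
F_3 = F_2 + F_1 = 22
F_4 = F_3 + F_2 = 34
...
= [2, 10, 12, 22, 34, 56]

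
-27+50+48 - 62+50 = 59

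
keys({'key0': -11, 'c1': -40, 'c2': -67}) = ['key0', 'c1', 'c2']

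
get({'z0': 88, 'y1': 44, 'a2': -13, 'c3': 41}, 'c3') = 41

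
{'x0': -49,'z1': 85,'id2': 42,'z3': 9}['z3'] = 9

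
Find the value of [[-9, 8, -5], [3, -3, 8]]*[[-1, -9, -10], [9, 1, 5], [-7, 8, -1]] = [[116, 49, 135], [-86, 34, -53]]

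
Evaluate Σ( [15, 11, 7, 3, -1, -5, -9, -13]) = 15 + 11 + 7 + 3 + (-1) + (-5) + (-9) + (-13)
= 8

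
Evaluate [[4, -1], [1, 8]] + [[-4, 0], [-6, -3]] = [[0, -1], [-5, 5]]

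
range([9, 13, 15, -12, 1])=27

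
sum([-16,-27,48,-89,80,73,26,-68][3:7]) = slice → [-89, 80, 73, 26]
(-89) + 80 + 73 + 26
= 90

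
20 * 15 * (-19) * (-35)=199500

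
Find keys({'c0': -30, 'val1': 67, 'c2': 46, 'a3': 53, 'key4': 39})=['c0', 'val1', 'c2', 'a3', 'key4']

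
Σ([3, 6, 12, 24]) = 3 + 6 + 12 + 24
= 45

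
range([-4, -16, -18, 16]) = 34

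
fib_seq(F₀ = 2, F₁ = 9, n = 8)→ [2, 9, 11, 20, 31, 51, 82, 133]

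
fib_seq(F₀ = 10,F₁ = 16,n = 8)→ [10, 16, 26, 42, 68, 110, 178, 288]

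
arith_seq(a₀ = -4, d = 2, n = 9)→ [-4, -2, 0, 2, 4, 6, 8, 10, 12]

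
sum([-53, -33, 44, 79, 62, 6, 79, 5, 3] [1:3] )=slice → [-33, 44]
(-33) + 44
= 11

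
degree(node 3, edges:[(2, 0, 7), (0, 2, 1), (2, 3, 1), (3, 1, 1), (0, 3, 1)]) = 3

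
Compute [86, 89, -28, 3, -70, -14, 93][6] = 93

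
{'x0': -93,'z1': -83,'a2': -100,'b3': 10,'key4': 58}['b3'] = 10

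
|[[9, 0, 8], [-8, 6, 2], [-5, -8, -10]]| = 356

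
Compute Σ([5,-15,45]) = 35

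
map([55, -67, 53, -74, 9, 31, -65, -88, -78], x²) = (55)²=3025, (-67)²=4489, (53)²=2809, (-74)²=5476, (9)²=81, (31)²=961, (-65)²=4225, (-88)²=7744, (-78)²=6084
= [3025, 4489, 2809, 5476, 81, 961, 4225, 7744, 6084]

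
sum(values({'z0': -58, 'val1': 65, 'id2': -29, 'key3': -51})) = (-58) + 65 + (-29) + (-51)
= -73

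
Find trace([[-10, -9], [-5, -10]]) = -20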